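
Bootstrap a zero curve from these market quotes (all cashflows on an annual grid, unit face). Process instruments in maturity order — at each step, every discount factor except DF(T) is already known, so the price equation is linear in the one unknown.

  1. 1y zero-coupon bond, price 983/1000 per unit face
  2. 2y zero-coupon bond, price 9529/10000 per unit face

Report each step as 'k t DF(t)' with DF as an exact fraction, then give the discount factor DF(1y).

1 1 983/1000
2 2 9529/10000
DF(1y) = 983/1000 ≈ 0.983000

step 1 [1y] zero: DF = P = 983/1000 ≈ 0.983000
step 2 [2y] zero: DF = P = 9529/10000 ≈ 0.952900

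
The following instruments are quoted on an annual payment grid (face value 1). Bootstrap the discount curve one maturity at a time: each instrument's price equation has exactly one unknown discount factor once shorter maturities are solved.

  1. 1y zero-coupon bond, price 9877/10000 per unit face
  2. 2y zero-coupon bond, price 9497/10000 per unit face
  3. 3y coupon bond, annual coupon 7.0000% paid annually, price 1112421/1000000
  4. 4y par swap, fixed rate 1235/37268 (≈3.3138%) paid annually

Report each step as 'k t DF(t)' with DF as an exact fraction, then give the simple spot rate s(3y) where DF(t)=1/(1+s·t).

step 1 [1y] zero: DF = P = 9877/10000 ≈ 0.987700
step 2 [2y] zero: DF = P = 9497/10000 ≈ 0.949700
step 3 [3y] bond c/1=7/100: DF=(1112421/1000000 − 7/100·(0.987700+0.949700))/(1+7/100) = 9129/10000 ≈ 0.912900
step 4 [4y] swap r/1=1235/37268: DF=(1 − 1235/37268·(0.987700+0.949700+0.912900))/(1+1235/37268) = 1753/2000 ≈ 0.876500

1 1 9877/10000
2 2 9497/10000
3 3 9129/10000
4 4 1753/2000
s(3y) = (1/(9129/10000) − 1)/(3) = 871/27387 ≈ 3.1803%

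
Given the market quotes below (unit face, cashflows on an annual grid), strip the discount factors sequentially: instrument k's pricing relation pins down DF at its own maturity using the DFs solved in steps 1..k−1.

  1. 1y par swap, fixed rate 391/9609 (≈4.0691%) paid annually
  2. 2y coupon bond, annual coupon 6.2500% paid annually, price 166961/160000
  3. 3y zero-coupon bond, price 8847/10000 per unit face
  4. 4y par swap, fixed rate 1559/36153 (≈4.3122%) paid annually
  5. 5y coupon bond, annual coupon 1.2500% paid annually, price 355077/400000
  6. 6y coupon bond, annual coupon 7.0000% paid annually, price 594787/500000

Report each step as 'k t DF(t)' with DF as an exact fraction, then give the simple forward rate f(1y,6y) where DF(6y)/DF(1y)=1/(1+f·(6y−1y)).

1 1 9609/10000
2 2 1157/1250
3 3 8847/10000
4 4 8441/10000
5 5 8321/10000
6 6 513/625
f(1y,6y) = ((9609/10000)/(513/625) − 1)/(5) = 467/13680 ≈ 3.4137%

step 1 [1y] swap r/1=391/9609: DF=(1 − 391/9609·(0))/(1+391/9609) = 9609/10000 ≈ 0.960900
step 2 [2y] bond c/1=1/16: DF=(166961/160000 − 1/16·(0.960900))/(1+1/16) = 1157/1250 ≈ 0.925600
step 3 [3y] zero: DF = P = 8847/10000 ≈ 0.884700
step 4 [4y] swap r/1=1559/36153: DF=(1 − 1559/36153·(0.960900+0.925600+0.884700))/(1+1559/36153) = 8441/10000 ≈ 0.844100
step 5 [5y] bond c/1=1/80: DF=(355077/400000 − 1/80·(0.960900+0.925600+0.884700+0.844100))/(1+1/80) = 8321/10000 ≈ 0.832100
step 6 [6y] bond c/1=7/100: DF=(594787/500000 − 7/100·(0.960900+0.925600+0.884700+0.844100+0.832100))/(1+7/100) = 513/625 ≈ 0.820800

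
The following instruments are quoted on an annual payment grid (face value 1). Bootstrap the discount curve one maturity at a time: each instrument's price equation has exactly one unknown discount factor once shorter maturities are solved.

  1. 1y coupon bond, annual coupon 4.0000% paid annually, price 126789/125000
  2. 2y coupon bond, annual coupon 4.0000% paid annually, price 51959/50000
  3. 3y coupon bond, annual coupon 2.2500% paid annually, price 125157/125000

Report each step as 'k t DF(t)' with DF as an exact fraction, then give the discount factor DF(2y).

1 1 9753/10000
2 2 9617/10000
3 3 4683/5000
DF(2y) = 9617/10000 ≈ 0.961700

step 1 [1y] bond c/1=1/25: DF=(126789/125000 − 1/25·(0))/(1+1/25) = 9753/10000 ≈ 0.975300
step 2 [2y] bond c/1=1/25: DF=(51959/50000 − 1/25·(0.975300))/(1+1/25) = 9617/10000 ≈ 0.961700
step 3 [3y] bond c/1=9/400: DF=(125157/125000 − 9/400·(0.975300+0.961700))/(1+9/400) = 4683/5000 ≈ 0.936600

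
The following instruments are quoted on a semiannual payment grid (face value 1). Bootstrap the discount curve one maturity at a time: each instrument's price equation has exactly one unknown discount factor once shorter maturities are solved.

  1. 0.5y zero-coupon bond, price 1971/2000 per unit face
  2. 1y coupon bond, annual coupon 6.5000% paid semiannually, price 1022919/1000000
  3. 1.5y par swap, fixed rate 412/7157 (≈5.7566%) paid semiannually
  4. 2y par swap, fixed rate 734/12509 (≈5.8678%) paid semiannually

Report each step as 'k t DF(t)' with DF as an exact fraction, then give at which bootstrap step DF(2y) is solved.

step 1 [0.5y] zero: DF = P = 1971/2000 ≈ 0.985500
step 2 [1y] bond c/2=13/400: DF=(1022919/1000000 − 13/400·(0.985500))/(1+13/400) = 9597/10000 ≈ 0.959700
step 3 [1.5y] swap r/2=206/7157: DF=(1 − 206/7157·(0.985500+0.959700))/(1+206/7157) = 1147/1250 ≈ 0.917600
step 4 [2y] swap r/2=367/12509: DF=(1 − 367/12509·(0.985500+0.959700+0.917600))/(1+367/12509) = 8899/10000 ≈ 0.889900

1 1/2 1971/2000
2 1 9597/10000
3 3/2 1147/1250
4 2 8899/10000
DF(2y) is solved at step 4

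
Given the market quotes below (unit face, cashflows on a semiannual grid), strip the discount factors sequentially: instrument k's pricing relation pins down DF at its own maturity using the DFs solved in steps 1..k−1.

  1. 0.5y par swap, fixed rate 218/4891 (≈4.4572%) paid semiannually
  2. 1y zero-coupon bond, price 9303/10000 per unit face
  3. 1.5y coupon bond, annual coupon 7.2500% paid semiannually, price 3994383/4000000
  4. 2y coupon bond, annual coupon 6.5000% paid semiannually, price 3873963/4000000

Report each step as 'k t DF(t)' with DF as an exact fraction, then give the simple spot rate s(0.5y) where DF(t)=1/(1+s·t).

1 1/2 4891/5000
2 1 9303/10000
3 3/2 8969/10000
4 2 8497/10000
s(0.5y) = (1/(4891/5000) − 1)/(1/2) = 218/4891 ≈ 4.4572%

step 1 [0.5y] swap r/2=109/4891: DF=(1 − 109/4891·(0))/(1+109/4891) = 4891/5000 ≈ 0.978200
step 2 [1y] zero: DF = P = 9303/10000 ≈ 0.930300
step 3 [1.5y] bond c/2=29/800: DF=(3994383/4000000 − 29/800·(0.978200+0.930300))/(1+29/800) = 8969/10000 ≈ 0.896900
step 4 [2y] bond c/2=13/400: DF=(3873963/4000000 − 13/400·(0.978200+0.930300+0.896900))/(1+13/400) = 8497/10000 ≈ 0.849700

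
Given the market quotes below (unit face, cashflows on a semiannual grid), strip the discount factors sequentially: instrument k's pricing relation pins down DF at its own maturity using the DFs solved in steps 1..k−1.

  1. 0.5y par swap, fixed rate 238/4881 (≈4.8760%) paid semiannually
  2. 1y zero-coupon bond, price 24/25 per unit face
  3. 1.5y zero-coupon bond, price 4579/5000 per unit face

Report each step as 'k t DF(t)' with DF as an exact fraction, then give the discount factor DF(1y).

step 1 [0.5y] swap r/2=119/4881: DF=(1 − 119/4881·(0))/(1+119/4881) = 4881/5000 ≈ 0.976200
step 2 [1y] zero: DF = P = 24/25 ≈ 0.960000
step 3 [1.5y] zero: DF = P = 4579/5000 ≈ 0.915800

1 1/2 4881/5000
2 1 24/25
3 3/2 4579/5000
DF(1y) = 24/25 ≈ 0.960000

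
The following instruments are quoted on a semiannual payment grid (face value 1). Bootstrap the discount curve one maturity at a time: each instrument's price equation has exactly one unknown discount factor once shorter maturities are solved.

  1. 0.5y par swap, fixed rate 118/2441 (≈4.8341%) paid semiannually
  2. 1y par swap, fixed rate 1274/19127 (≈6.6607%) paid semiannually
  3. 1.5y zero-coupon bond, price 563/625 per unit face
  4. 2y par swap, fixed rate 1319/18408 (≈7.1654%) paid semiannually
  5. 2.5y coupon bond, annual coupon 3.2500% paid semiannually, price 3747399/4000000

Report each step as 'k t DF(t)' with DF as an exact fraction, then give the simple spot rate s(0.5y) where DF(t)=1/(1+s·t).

1 1/2 2441/2500
2 1 9363/10000
3 3/2 563/625
4 2 8681/10000
5 5/2 863/1000
s(0.5y) = (1/(2441/2500) − 1)/(1/2) = 118/2441 ≈ 4.8341%

step 1 [0.5y] swap r/2=59/2441: DF=(1 − 59/2441·(0))/(1+59/2441) = 2441/2500 ≈ 0.976400
step 2 [1y] swap r/2=637/19127: DF=(1 − 637/19127·(0.976400))/(1+637/19127) = 9363/10000 ≈ 0.936300
step 3 [1.5y] zero: DF = P = 563/625 ≈ 0.900800
step 4 [2y] swap r/2=1319/36816: DF=(1 − 1319/36816·(0.976400+0.936300+0.900800))/(1+1319/36816) = 8681/10000 ≈ 0.868100
step 5 [2.5y] bond c/2=13/800: DF=(3747399/4000000 − 13/800·(0.976400+0.936300+0.900800+0.868100))/(1+13/800) = 863/1000 ≈ 0.863000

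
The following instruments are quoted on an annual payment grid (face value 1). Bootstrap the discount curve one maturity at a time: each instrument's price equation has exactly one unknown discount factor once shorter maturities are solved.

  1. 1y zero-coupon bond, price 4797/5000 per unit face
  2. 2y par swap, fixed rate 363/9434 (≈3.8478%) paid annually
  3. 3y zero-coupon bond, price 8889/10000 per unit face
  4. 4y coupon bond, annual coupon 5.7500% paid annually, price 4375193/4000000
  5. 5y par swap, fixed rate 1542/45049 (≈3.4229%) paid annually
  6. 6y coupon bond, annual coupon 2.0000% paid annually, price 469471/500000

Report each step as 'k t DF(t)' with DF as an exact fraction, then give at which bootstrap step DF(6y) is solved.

1 1 4797/5000
2 2 4637/5000
3 3 8889/10000
4 4 4417/5000
5 5 4229/5000
6 6 4161/5000
DF(6y) is solved at step 6

step 1 [1y] zero: DF = P = 4797/5000 ≈ 0.959400
step 2 [2y] swap r/1=363/9434: DF=(1 − 363/9434·(0.959400))/(1+363/9434) = 4637/5000 ≈ 0.927400
step 3 [3y] zero: DF = P = 8889/10000 ≈ 0.888900
step 4 [4y] bond c/1=23/400: DF=(4375193/4000000 − 23/400·(0.959400+0.927400+0.888900))/(1+23/400) = 4417/5000 ≈ 0.883400
step 5 [5y] swap r/1=1542/45049: DF=(1 − 1542/45049·(0.959400+0.927400+0.888900+0.883400))/(1+1542/45049) = 4229/5000 ≈ 0.845800
step 6 [6y] bond c/1=1/50: DF=(469471/500000 − 1/50·(0.959400+0.927400+0.888900+0.883400+0.845800))/(1+1/50) = 4161/5000 ≈ 0.832200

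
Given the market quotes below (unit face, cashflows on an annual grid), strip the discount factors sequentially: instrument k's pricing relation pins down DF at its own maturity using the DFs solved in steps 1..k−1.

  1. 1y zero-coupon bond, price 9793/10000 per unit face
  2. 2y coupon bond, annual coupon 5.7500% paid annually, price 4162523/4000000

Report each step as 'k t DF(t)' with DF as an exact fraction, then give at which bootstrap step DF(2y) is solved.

step 1 [1y] zero: DF = P = 9793/10000 ≈ 0.979300
step 2 [2y] bond c/1=23/400: DF=(4162523/4000000 − 23/400·(0.979300))/(1+23/400) = 2327/2500 ≈ 0.930800

1 1 9793/10000
2 2 2327/2500
DF(2y) is solved at step 2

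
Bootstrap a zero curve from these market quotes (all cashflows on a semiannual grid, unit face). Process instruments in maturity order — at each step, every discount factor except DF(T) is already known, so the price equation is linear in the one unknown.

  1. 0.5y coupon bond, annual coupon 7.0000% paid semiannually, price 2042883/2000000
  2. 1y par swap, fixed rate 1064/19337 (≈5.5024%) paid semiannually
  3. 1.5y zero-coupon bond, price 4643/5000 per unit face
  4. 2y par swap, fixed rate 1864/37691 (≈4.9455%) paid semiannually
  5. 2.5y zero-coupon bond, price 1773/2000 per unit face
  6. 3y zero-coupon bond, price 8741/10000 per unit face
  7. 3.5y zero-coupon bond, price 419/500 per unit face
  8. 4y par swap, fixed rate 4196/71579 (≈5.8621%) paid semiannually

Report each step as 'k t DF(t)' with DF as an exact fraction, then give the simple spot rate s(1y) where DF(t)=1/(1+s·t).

step 1 [0.5y] bond c/2=7/200: DF=(2042883/2000000 − 7/200·(0))/(1+7/200) = 9869/10000 ≈ 0.986900
step 2 [1y] swap r/2=532/19337: DF=(1 − 532/19337·(0.986900))/(1+532/19337) = 2367/2500 ≈ 0.946800
step 3 [1.5y] zero: DF = P = 4643/5000 ≈ 0.928600
step 4 [2y] swap r/2=932/37691: DF=(1 − 932/37691·(0.986900+0.946800+0.928600))/(1+932/37691) = 2267/2500 ≈ 0.906800
step 5 [2.5y] zero: DF = P = 1773/2000 ≈ 0.886500
step 6 [3y] zero: DF = P = 8741/10000 ≈ 0.874100
step 7 [3.5y] zero: DF = P = 419/500 ≈ 0.838000
step 8 [4y] swap r/2=2098/71579: DF=(1 − 2098/71579·(0.986900+0.946800+0.928600+0.906800+0.886500+0.874100+0.838000))/(1+2098/71579) = 3951/5000 ≈ 0.790200

1 1/2 9869/10000
2 1 2367/2500
3 3/2 4643/5000
4 2 2267/2500
5 5/2 1773/2000
6 3 8741/10000
7 7/2 419/500
8 4 3951/5000
s(1y) = (1/(2367/2500) − 1)/(1) = 133/2367 ≈ 5.6189%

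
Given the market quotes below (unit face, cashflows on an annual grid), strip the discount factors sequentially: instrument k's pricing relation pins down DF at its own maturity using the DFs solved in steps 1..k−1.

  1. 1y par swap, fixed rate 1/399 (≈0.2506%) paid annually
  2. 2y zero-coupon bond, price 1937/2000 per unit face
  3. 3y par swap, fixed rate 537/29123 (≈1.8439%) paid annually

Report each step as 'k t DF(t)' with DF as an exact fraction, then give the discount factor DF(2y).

step 1 [1y] swap r/1=1/399: DF=(1 − 1/399·(0))/(1+1/399) = 399/400 ≈ 0.997500
step 2 [2y] zero: DF = P = 1937/2000 ≈ 0.968500
step 3 [3y] swap r/1=537/29123: DF=(1 − 537/29123·(0.997500+0.968500))/(1+537/29123) = 9463/10000 ≈ 0.946300

1 1 399/400
2 2 1937/2000
3 3 9463/10000
DF(2y) = 1937/2000 ≈ 0.968500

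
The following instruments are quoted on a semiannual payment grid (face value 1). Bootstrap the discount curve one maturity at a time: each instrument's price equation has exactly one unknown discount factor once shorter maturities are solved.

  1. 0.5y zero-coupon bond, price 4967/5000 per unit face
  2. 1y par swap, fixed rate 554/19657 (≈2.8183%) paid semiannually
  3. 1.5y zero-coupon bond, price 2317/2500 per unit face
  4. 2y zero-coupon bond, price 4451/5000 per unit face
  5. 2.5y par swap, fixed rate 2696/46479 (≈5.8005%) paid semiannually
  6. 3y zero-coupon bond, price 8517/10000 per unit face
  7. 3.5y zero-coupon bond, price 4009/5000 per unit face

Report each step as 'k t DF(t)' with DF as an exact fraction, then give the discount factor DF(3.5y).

1 1/2 4967/5000
2 1 9723/10000
3 3/2 2317/2500
4 2 4451/5000
5 5/2 2163/2500
6 3 8517/10000
7 7/2 4009/5000
DF(3.5y) = 4009/5000 ≈ 0.801800

step 1 [0.5y] zero: DF = P = 4967/5000 ≈ 0.993400
step 2 [1y] swap r/2=277/19657: DF=(1 − 277/19657·(0.993400))/(1+277/19657) = 9723/10000 ≈ 0.972300
step 3 [1.5y] zero: DF = P = 2317/2500 ≈ 0.926800
step 4 [2y] zero: DF = P = 4451/5000 ≈ 0.890200
step 5 [2.5y] swap r/2=1348/46479: DF=(1 − 1348/46479·(0.993400+0.972300+0.926800+0.890200))/(1+1348/46479) = 2163/2500 ≈ 0.865200
step 6 [3y] zero: DF = P = 8517/10000 ≈ 0.851700
step 7 [3.5y] zero: DF = P = 4009/5000 ≈ 0.801800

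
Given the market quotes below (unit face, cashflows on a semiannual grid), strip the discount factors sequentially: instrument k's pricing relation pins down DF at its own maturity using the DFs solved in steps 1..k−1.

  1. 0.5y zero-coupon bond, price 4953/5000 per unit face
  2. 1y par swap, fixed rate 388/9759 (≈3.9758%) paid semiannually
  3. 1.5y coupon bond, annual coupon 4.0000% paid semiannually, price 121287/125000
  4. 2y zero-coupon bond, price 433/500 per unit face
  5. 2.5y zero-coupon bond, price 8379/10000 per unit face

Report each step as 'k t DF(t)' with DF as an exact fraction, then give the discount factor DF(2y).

step 1 [0.5y] zero: DF = P = 4953/5000 ≈ 0.990600
step 2 [1y] swap r/2=194/9759: DF=(1 − 194/9759·(0.990600))/(1+194/9759) = 2403/2500 ≈ 0.961200
step 3 [1.5y] bond c/2=1/50: DF=(121287/125000 − 1/50·(0.990600+0.961200))/(1+1/50) = 913/1000 ≈ 0.913000
step 4 [2y] zero: DF = P = 433/500 ≈ 0.866000
step 5 [2.5y] zero: DF = P = 8379/10000 ≈ 0.837900

1 1/2 4953/5000
2 1 2403/2500
3 3/2 913/1000
4 2 433/500
5 5/2 8379/10000
DF(2y) = 433/500 ≈ 0.866000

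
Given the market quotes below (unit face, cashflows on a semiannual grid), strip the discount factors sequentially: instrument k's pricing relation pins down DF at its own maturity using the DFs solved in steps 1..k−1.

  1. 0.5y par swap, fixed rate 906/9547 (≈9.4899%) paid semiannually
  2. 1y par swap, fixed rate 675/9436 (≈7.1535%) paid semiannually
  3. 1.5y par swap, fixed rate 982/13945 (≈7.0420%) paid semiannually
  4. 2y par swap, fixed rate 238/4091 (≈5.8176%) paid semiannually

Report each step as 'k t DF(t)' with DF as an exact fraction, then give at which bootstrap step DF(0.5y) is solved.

step 1 [0.5y] swap r/2=453/9547: DF=(1 − 453/9547·(0))/(1+453/9547) = 9547/10000 ≈ 0.954700
step 2 [1y] swap r/2=675/18872: DF=(1 − 675/18872·(0.954700))/(1+675/18872) = 373/400 ≈ 0.932500
step 3 [1.5y] swap r/2=491/13945: DF=(1 − 491/13945·(0.954700+0.932500))/(1+491/13945) = 4509/5000 ≈ 0.901800
step 4 [2y] swap r/2=119/4091: DF=(1 − 119/4091·(0.954700+0.932500+0.901800))/(1+119/4091) = 8929/10000 ≈ 0.892900

1 1/2 9547/10000
2 1 373/400
3 3/2 4509/5000
4 2 8929/10000
DF(0.5y) is solved at step 1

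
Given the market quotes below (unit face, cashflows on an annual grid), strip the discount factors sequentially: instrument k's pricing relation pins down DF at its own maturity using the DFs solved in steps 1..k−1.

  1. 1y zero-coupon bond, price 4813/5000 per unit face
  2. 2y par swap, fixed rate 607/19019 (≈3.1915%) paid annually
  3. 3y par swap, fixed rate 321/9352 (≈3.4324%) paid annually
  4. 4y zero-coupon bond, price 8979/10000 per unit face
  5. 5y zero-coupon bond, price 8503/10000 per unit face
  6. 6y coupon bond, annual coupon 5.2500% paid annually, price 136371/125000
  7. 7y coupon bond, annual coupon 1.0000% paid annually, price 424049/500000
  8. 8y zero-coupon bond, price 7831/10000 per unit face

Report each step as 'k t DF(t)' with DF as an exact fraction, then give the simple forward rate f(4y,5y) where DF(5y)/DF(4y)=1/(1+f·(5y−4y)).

1 1 4813/5000
2 2 9393/10000
3 3 9037/10000
4 4 8979/10000
5 5 8503/10000
6 6 4047/5000
7 7 3933/5000
8 8 7831/10000
f(4y,5y) = ((8979/10000)/(8503/10000) − 1)/(1) = 476/8503 ≈ 5.5980%

step 1 [1y] zero: DF = P = 4813/5000 ≈ 0.962600
step 2 [2y] swap r/1=607/19019: DF=(1 − 607/19019·(0.962600))/(1+607/19019) = 9393/10000 ≈ 0.939300
step 3 [3y] swap r/1=321/9352: DF=(1 − 321/9352·(0.962600+0.939300))/(1+321/9352) = 9037/10000 ≈ 0.903700
step 4 [4y] zero: DF = P = 8979/10000 ≈ 0.897900
step 5 [5y] zero: DF = P = 8503/10000 ≈ 0.850300
step 6 [6y] bond c/1=21/400: DF=(136371/125000 − 21/400·(0.962600+0.939300+0.903700+0.897900+0.850300))/(1+21/400) = 4047/5000 ≈ 0.809400
step 7 [7y] bond c/1=1/100: DF=(424049/500000 − 1/100·(0.962600+0.939300+0.903700+0.897900+0.850300+0.809400))/(1+1/100) = 3933/5000 ≈ 0.786600
step 8 [8y] zero: DF = P = 7831/10000 ≈ 0.783100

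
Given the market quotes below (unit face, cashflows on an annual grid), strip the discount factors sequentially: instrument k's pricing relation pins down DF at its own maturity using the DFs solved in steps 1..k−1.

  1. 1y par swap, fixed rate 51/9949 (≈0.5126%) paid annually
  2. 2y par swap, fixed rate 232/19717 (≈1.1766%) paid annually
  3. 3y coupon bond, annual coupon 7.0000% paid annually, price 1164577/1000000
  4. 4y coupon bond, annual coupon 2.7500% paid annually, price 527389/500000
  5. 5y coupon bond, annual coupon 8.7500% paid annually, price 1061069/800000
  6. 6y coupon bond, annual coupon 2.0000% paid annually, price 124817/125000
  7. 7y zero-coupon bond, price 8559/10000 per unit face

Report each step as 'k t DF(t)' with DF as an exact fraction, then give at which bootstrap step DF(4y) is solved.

1 1 9949/10000
2 2 1221/1250
3 3 4797/5000
4 4 9481/10000
5 5 363/400
6 6 8851/10000
7 7 8559/10000
DF(4y) is solved at step 4

step 1 [1y] swap r/1=51/9949: DF=(1 − 51/9949·(0))/(1+51/9949) = 9949/10000 ≈ 0.994900
step 2 [2y] swap r/1=232/19717: DF=(1 − 232/19717·(0.994900))/(1+232/19717) = 1221/1250 ≈ 0.976800
step 3 [3y] bond c/1=7/100: DF=(1164577/1000000 − 7/100·(0.994900+0.976800))/(1+7/100) = 4797/5000 ≈ 0.959400
step 4 [4y] bond c/1=11/400: DF=(527389/500000 − 11/400·(0.994900+0.976800+0.959400))/(1+11/400) = 9481/10000 ≈ 0.948100
step 5 [5y] bond c/1=7/80: DF=(1061069/800000 − 7/80·(0.994900+0.976800+0.959400+0.948100))/(1+7/80) = 363/400 ≈ 0.907500
step 6 [6y] bond c/1=1/50: DF=(124817/125000 − 1/50·(0.994900+0.976800+0.959400+0.948100+0.907500))/(1+1/50) = 8851/10000 ≈ 0.885100
step 7 [7y] zero: DF = P = 8559/10000 ≈ 0.855900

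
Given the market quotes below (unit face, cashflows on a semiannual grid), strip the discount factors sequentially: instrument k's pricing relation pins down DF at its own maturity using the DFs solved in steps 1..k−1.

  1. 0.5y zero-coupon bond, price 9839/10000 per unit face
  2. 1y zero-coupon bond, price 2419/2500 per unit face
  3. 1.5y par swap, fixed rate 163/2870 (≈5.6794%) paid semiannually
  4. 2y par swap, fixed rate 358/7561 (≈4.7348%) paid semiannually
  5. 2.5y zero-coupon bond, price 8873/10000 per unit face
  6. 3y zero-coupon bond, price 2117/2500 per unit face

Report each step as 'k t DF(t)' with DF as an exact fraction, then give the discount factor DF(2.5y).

1 1/2 9839/10000
2 1 2419/2500
3 3/2 1837/2000
4 2 1821/2000
5 5/2 8873/10000
6 3 2117/2500
DF(2.5y) = 8873/10000 ≈ 0.887300

step 1 [0.5y] zero: DF = P = 9839/10000 ≈ 0.983900
step 2 [1y] zero: DF = P = 2419/2500 ≈ 0.967600
step 3 [1.5y] swap r/2=163/5740: DF=(1 − 163/5740·(0.983900+0.967600))/(1+163/5740) = 1837/2000 ≈ 0.918500
step 4 [2y] swap r/2=179/7561: DF=(1 − 179/7561·(0.983900+0.967600+0.918500))/(1+179/7561) = 1821/2000 ≈ 0.910500
step 5 [2.5y] zero: DF = P = 8873/10000 ≈ 0.887300
step 6 [3y] zero: DF = P = 2117/2500 ≈ 0.846800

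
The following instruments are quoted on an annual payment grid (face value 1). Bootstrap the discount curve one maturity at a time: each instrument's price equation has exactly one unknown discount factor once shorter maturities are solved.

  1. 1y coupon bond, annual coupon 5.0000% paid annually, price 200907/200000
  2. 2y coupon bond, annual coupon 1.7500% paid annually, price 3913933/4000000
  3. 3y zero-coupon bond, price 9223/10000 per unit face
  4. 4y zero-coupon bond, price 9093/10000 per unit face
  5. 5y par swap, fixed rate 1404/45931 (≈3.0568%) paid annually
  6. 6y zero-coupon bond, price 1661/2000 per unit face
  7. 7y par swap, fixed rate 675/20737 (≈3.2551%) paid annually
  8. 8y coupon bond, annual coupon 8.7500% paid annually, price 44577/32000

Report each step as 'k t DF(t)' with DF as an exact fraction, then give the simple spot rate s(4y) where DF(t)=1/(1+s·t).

step 1 [1y] bond c/1=1/20: DF=(200907/200000 − 1/20·(0))/(1+1/20) = 9567/10000 ≈ 0.956700
step 2 [2y] bond c/1=7/400: DF=(3913933/4000000 − 7/400·(0.956700))/(1+7/400) = 2363/2500 ≈ 0.945200
step 3 [3y] zero: DF = P = 9223/10000 ≈ 0.922300
step 4 [4y] zero: DF = P = 9093/10000 ≈ 0.909300
step 5 [5y] swap r/1=1404/45931: DF=(1 − 1404/45931·(0.956700+0.945200+0.922300+0.909300))/(1+1404/45931) = 2149/2500 ≈ 0.859600
step 6 [6y] zero: DF = P = 1661/2000 ≈ 0.830500
step 7 [7y] swap r/1=675/20737: DF=(1 − 675/20737·(0.956700+0.945200+0.922300+0.909300+0.859600+0.830500))/(1+675/20737) = 319/400 ≈ 0.797500
step 8 [8y] bond c/1=7/80: DF=(44577/32000 − 7/80·(0.956700+0.945200+0.922300+0.909300+0.859600+0.830500+0.797500))/(1+7/80) = 1951/2500 ≈ 0.780400

1 1 9567/10000
2 2 2363/2500
3 3 9223/10000
4 4 9093/10000
5 5 2149/2500
6 6 1661/2000
7 7 319/400
8 8 1951/2500
s(4y) = (1/(9093/10000) − 1)/(4) = 907/36372 ≈ 2.4937%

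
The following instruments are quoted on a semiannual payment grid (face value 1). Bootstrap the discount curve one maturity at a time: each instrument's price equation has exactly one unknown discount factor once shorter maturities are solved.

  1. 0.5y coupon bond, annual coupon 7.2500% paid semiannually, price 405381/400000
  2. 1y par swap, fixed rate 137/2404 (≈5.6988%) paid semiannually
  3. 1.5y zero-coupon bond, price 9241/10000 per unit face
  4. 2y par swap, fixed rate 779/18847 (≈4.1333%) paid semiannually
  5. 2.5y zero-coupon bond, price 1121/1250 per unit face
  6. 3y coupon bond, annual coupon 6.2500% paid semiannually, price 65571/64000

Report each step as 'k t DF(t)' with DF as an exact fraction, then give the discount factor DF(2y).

step 1 [0.5y] bond c/2=29/800: DF=(405381/400000 − 29/800·(0))/(1+29/800) = 489/500 ≈ 0.978000
step 2 [1y] swap r/2=137/4808: DF=(1 − 137/4808·(0.978000))/(1+137/4808) = 2363/2500 ≈ 0.945200
step 3 [1.5y] zero: DF = P = 9241/10000 ≈ 0.924100
step 4 [2y] swap r/2=779/37694: DF=(1 − 779/37694·(0.978000+0.945200+0.924100))/(1+779/37694) = 9221/10000 ≈ 0.922100
step 5 [2.5y] zero: DF = P = 1121/1250 ≈ 0.896800
step 6 [3y] bond c/2=1/32: DF=(65571/64000 − 1/32·(0.978000+0.945200+0.924100+0.922100+0.896800))/(1+1/32) = 8521/10000 ≈ 0.852100

1 1/2 489/500
2 1 2363/2500
3 3/2 9241/10000
4 2 9221/10000
5 5/2 1121/1250
6 3 8521/10000
DF(2y) = 9221/10000 ≈ 0.922100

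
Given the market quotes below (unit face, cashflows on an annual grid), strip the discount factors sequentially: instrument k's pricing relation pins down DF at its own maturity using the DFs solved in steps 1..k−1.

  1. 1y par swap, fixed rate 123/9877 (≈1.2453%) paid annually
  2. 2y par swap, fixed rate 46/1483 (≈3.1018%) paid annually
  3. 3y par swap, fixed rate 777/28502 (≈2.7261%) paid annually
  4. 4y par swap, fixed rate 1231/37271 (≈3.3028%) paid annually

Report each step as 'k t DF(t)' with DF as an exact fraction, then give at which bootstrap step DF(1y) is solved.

1 1 9877/10000
2 2 4701/5000
3 3 9223/10000
4 4 8769/10000
DF(1y) is solved at step 1

step 1 [1y] swap r/1=123/9877: DF=(1 − 123/9877·(0))/(1+123/9877) = 9877/10000 ≈ 0.987700
step 2 [2y] swap r/1=46/1483: DF=(1 − 46/1483·(0.987700))/(1+46/1483) = 4701/5000 ≈ 0.940200
step 3 [3y] swap r/1=777/28502: DF=(1 − 777/28502·(0.987700+0.940200))/(1+777/28502) = 9223/10000 ≈ 0.922300
step 4 [4y] swap r/1=1231/37271: DF=(1 − 1231/37271·(0.987700+0.940200+0.922300))/(1+1231/37271) = 8769/10000 ≈ 0.876900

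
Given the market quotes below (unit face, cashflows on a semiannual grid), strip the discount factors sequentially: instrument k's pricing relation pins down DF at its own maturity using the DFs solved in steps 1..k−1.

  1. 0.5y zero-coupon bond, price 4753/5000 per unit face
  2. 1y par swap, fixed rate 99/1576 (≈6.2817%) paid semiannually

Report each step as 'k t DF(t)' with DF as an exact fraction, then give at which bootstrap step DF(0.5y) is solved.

1 1/2 4753/5000
2 1 4703/5000
DF(0.5y) is solved at step 1

step 1 [0.5y] zero: DF = P = 4753/5000 ≈ 0.950600
step 2 [1y] swap r/2=99/3152: DF=(1 − 99/3152·(0.950600))/(1+99/3152) = 4703/5000 ≈ 0.940600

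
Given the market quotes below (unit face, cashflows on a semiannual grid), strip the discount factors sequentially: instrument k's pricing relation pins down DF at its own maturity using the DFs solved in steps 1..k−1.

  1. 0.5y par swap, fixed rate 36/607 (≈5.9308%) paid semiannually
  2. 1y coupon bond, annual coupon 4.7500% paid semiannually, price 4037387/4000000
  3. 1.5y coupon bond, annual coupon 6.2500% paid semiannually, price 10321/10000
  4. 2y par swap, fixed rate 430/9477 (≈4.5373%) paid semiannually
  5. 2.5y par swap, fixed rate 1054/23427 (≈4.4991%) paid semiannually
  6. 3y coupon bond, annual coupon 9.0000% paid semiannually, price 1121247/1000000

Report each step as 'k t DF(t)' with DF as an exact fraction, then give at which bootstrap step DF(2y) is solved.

step 1 [0.5y] swap r/2=18/607: DF=(1 − 18/607·(0))/(1+18/607) = 607/625 ≈ 0.971200
step 2 [1y] bond c/2=19/800: DF=(4037387/4000000 − 19/800·(0.971200))/(1+19/800) = 4817/5000 ≈ 0.963400
step 3 [1.5y] bond c/2=1/32: DF=(10321/10000 − 1/32·(0.971200+0.963400))/(1+1/32) = 4711/5000 ≈ 0.942200
step 4 [2y] swap r/2=215/9477: DF=(1 − 215/9477·(0.971200+0.963400+0.942200))/(1+215/9477) = 457/500 ≈ 0.914000
step 5 [2.5y] swap r/2=527/23427: DF=(1 − 527/23427·(0.971200+0.963400+0.942200+0.914000))/(1+527/23427) = 4473/5000 ≈ 0.894600
step 6 [3y] bond c/2=9/200: DF=(1121247/1000000 − 9/200·(0.971200+0.963400+0.942200+0.914000+0.894600))/(1+9/200) = 1089/1250 ≈ 0.871200

1 1/2 607/625
2 1 4817/5000
3 3/2 4711/5000
4 2 457/500
5 5/2 4473/5000
6 3 1089/1250
DF(2y) is solved at step 4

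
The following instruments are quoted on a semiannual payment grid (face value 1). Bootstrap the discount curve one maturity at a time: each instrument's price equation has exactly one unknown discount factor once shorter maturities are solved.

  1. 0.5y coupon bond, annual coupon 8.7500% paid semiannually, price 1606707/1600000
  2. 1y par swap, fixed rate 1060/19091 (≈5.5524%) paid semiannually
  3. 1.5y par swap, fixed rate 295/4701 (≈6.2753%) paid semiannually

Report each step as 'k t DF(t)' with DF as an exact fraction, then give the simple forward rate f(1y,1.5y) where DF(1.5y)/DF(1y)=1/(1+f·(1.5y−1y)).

step 1 [0.5y] bond c/2=7/160: DF=(1606707/1600000 − 7/160·(0))/(1+7/160) = 9621/10000 ≈ 0.962100
step 2 [1y] swap r/2=530/19091: DF=(1 − 530/19091·(0.962100))/(1+530/19091) = 947/1000 ≈ 0.947000
step 3 [1.5y] swap r/2=295/9402: DF=(1 − 295/9402·(0.962100+0.947000))/(1+295/9402) = 1823/2000 ≈ 0.911500

1 1/2 9621/10000
2 1 947/1000
3 3/2 1823/2000
f(1y,1.5y) = ((947/1000)/(1823/2000) − 1)/(1/2) = 142/1823 ≈ 7.7894%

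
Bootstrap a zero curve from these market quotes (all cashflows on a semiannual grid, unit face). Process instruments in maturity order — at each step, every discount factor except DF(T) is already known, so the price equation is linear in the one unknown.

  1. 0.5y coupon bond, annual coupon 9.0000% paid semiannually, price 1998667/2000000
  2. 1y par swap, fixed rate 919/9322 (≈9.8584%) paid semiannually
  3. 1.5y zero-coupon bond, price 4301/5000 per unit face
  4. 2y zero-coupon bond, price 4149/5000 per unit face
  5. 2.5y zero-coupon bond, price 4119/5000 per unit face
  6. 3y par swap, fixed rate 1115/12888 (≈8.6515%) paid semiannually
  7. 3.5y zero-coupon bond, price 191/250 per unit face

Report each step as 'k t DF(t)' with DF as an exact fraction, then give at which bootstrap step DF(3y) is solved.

step 1 [0.5y] bond c/2=9/200: DF=(1998667/2000000 − 9/200·(0))/(1+9/200) = 9563/10000 ≈ 0.956300
step 2 [1y] swap r/2=919/18644: DF=(1 − 919/18644·(0.956300))/(1+919/18644) = 9081/10000 ≈ 0.908100
step 3 [1.5y] zero: DF = P = 4301/5000 ≈ 0.860200
step 4 [2y] zero: DF = P = 4149/5000 ≈ 0.829800
step 5 [2.5y] zero: DF = P = 4119/5000 ≈ 0.823800
step 6 [3y] swap r/2=1115/25776: DF=(1 − 1115/25776·(0.956300+0.908100+0.860200+0.829800+0.823800))/(1+1115/25776) = 777/1000 ≈ 0.777000
step 7 [3.5y] zero: DF = P = 191/250 ≈ 0.764000

1 1/2 9563/10000
2 1 9081/10000
3 3/2 4301/5000
4 2 4149/5000
5 5/2 4119/5000
6 3 777/1000
7 7/2 191/250
DF(3y) is solved at step 6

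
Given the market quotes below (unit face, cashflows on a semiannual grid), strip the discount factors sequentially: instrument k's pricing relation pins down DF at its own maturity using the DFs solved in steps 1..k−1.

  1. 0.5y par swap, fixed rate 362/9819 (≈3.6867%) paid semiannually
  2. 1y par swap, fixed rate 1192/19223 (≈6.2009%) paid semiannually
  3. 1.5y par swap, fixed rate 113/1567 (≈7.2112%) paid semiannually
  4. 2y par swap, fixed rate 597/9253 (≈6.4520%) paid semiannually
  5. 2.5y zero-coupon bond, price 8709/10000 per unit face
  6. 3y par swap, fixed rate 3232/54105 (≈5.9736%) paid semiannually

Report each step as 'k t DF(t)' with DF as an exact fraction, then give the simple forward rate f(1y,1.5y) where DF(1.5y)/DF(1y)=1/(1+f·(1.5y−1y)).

step 1 [0.5y] swap r/2=181/9819: DF=(1 − 181/9819·(0))/(1+181/9819) = 9819/10000 ≈ 0.981900
step 2 [1y] swap r/2=596/19223: DF=(1 − 596/19223·(0.981900))/(1+596/19223) = 2351/2500 ≈ 0.940400
step 3 [1.5y] swap r/2=113/3134: DF=(1 − 113/3134·(0.981900+0.940400))/(1+113/3134) = 8983/10000 ≈ 0.898300
step 4 [2y] swap r/2=597/18506: DF=(1 − 597/18506·(0.981900+0.940400+0.898300))/(1+597/18506) = 4403/5000 ≈ 0.880600
step 5 [2.5y] zero: DF = P = 8709/10000 ≈ 0.870900
step 6 [3y] swap r/2=1616/54105: DF=(1 − 1616/54105·(0.981900+0.940400+0.898300+0.880600+0.870900))/(1+1616/54105) = 524/625 ≈ 0.838400

1 1/2 9819/10000
2 1 2351/2500
3 3/2 8983/10000
4 2 4403/5000
5 5/2 8709/10000
6 3 524/625
f(1y,1.5y) = ((2351/2500)/(8983/10000) − 1)/(1/2) = 842/8983 ≈ 9.3733%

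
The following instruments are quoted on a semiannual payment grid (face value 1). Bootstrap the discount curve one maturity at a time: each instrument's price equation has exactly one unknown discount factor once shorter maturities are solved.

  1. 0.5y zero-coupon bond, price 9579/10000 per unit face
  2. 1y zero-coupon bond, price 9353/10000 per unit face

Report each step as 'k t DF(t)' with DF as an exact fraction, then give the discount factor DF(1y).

1 1/2 9579/10000
2 1 9353/10000
DF(1y) = 9353/10000 ≈ 0.935300

step 1 [0.5y] zero: DF = P = 9579/10000 ≈ 0.957900
step 2 [1y] zero: DF = P = 9353/10000 ≈ 0.935300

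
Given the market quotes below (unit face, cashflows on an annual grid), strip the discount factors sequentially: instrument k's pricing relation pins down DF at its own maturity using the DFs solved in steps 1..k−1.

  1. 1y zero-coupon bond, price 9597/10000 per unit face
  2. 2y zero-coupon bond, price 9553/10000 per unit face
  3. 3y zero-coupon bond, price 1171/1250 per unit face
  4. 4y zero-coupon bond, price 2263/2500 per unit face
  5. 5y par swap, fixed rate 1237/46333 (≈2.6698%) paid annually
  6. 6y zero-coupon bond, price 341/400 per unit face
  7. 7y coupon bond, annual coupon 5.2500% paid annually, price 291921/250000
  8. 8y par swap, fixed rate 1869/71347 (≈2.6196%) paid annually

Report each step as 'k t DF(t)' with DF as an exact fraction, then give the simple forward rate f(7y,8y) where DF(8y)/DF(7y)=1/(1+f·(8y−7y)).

step 1 [1y] zero: DF = P = 9597/10000 ≈ 0.959700
step 2 [2y] zero: DF = P = 9553/10000 ≈ 0.955300
step 3 [3y] zero: DF = P = 1171/1250 ≈ 0.936800
step 4 [4y] zero: DF = P = 2263/2500 ≈ 0.905200
step 5 [5y] swap r/1=1237/46333: DF=(1 − 1237/46333·(0.959700+0.955300+0.936800+0.905200))/(1+1237/46333) = 8763/10000 ≈ 0.876300
step 6 [6y] zero: DF = P = 341/400 ≈ 0.852500
step 7 [7y] bond c/1=21/400: DF=(291921/250000 − 21/400·(0.959700+0.955300+0.936800+0.905200+0.876300+0.852500))/(1+21/400) = 4179/5000 ≈ 0.835800
step 8 [8y] swap r/1=1869/71347: DF=(1 − 1869/71347·(0.959700+0.955300+0.936800+0.905200+0.876300+0.852500+0.835800))/(1+1869/71347) = 8131/10000 ≈ 0.813100

1 1 9597/10000
2 2 9553/10000
3 3 1171/1250
4 4 2263/2500
5 5 8763/10000
6 6 341/400
7 7 4179/5000
8 8 8131/10000
f(7y,8y) = ((4179/5000)/(8131/10000) − 1)/(1) = 227/8131 ≈ 2.7918%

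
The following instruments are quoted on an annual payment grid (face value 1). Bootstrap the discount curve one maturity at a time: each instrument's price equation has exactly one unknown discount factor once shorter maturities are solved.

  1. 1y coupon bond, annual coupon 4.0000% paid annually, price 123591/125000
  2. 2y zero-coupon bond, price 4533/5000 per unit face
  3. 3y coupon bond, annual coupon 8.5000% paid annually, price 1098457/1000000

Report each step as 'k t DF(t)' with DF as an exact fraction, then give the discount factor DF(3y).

step 1 [1y] bond c/1=1/25: DF=(123591/125000 − 1/25·(0))/(1+1/25) = 9507/10000 ≈ 0.950700
step 2 [2y] zero: DF = P = 4533/5000 ≈ 0.906600
step 3 [3y] bond c/1=17/200: DF=(1098457/1000000 − 17/200·(0.950700+0.906600))/(1+17/200) = 8669/10000 ≈ 0.866900

1 1 9507/10000
2 2 4533/5000
3 3 8669/10000
DF(3y) = 8669/10000 ≈ 0.866900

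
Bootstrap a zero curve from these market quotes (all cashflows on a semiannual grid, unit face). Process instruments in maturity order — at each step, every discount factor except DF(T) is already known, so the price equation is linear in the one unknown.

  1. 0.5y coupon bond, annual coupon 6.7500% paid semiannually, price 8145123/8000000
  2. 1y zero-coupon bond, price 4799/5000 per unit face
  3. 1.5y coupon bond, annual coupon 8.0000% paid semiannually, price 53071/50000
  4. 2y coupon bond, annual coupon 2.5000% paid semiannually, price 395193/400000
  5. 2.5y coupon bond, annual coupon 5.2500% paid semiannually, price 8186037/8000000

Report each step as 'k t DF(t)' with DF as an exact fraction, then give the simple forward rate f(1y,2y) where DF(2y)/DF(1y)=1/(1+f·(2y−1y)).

step 1 [0.5y] bond c/2=27/800: DF=(8145123/8000000 − 27/800·(0))/(1+27/800) = 9849/10000 ≈ 0.984900
step 2 [1y] zero: DF = P = 4799/5000 ≈ 0.959800
step 3 [1.5y] bond c/2=1/25: DF=(53071/50000 − 1/25·(0.984900+0.959800))/(1+1/25) = 4729/5000 ≈ 0.945800
step 4 [2y] bond c/2=1/80: DF=(395193/400000 − 1/80·(0.984900+0.959800+0.945800))/(1+1/80) = 9401/10000 ≈ 0.940100
step 5 [2.5y] bond c/2=21/800: DF=(8186037/8000000 − 21/800·(0.984900+0.959800+0.945800+0.940100))/(1+21/800) = 8991/10000 ≈ 0.899100

1 1/2 9849/10000
2 1 4799/5000
3 3/2 4729/5000
4 2 9401/10000
5 5/2 8991/10000
f(1y,2y) = ((4799/5000)/(9401/10000) − 1)/(1) = 197/9401 ≈ 2.0955%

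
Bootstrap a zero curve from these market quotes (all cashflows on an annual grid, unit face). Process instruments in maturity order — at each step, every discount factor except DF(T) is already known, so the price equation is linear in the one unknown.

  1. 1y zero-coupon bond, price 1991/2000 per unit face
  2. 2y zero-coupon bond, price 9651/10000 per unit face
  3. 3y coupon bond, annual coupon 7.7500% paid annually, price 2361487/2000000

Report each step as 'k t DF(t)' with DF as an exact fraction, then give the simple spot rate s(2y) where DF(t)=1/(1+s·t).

step 1 [1y] zero: DF = P = 1991/2000 ≈ 0.995500
step 2 [2y] zero: DF = P = 9651/10000 ≈ 0.965100
step 3 [3y] bond c/1=31/400: DF=(2361487/2000000 − 31/400·(0.995500+0.965100))/(1+31/400) = 2387/2500 ≈ 0.954800

1 1 1991/2000
2 2 9651/10000
3 3 2387/2500
s(2y) = (1/(9651/10000) − 1)/(2) = 349/19302 ≈ 1.8081%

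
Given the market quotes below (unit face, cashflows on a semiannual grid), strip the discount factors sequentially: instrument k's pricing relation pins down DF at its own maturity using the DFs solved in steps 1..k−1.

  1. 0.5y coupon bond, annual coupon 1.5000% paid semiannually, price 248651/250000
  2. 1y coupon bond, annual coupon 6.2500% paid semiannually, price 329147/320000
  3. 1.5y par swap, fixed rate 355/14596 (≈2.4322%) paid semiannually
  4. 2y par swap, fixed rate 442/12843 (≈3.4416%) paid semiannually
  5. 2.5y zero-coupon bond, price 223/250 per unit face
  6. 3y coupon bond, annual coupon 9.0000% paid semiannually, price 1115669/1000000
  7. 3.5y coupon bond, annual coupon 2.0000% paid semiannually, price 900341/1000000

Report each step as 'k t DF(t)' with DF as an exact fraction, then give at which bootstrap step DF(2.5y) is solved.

1 1/2 617/625
2 1 387/400
3 3/2 1929/2000
4 2 9337/10000
5 5/2 223/250
6 3 8633/10000
7 7/2 8359/10000
DF(2.5y) is solved at step 5

step 1 [0.5y] bond c/2=3/400: DF=(248651/250000 − 3/400·(0))/(1+3/400) = 617/625 ≈ 0.987200
step 2 [1y] bond c/2=1/32: DF=(329147/320000 − 1/32·(0.987200))/(1+1/32) = 387/400 ≈ 0.967500
step 3 [1.5y] swap r/2=355/29192: DF=(1 − 355/29192·(0.987200+0.967500))/(1+355/29192) = 1929/2000 ≈ 0.964500
step 4 [2y] swap r/2=221/12843: DF=(1 − 221/12843·(0.987200+0.967500+0.964500))/(1+221/12843) = 9337/10000 ≈ 0.933700
step 5 [2.5y] zero: DF = P = 223/250 ≈ 0.892000
step 6 [3y] bond c/2=9/200: DF=(1115669/1000000 − 9/200·(0.987200+0.967500+0.964500+0.933700+0.892000))/(1+9/200) = 8633/10000 ≈ 0.863300
step 7 [3.5y] bond c/2=1/100: DF=(900341/1000000 − 1/100·(0.987200+0.967500+0.964500+0.933700+0.892000+0.863300))/(1+1/100) = 8359/10000 ≈ 0.835900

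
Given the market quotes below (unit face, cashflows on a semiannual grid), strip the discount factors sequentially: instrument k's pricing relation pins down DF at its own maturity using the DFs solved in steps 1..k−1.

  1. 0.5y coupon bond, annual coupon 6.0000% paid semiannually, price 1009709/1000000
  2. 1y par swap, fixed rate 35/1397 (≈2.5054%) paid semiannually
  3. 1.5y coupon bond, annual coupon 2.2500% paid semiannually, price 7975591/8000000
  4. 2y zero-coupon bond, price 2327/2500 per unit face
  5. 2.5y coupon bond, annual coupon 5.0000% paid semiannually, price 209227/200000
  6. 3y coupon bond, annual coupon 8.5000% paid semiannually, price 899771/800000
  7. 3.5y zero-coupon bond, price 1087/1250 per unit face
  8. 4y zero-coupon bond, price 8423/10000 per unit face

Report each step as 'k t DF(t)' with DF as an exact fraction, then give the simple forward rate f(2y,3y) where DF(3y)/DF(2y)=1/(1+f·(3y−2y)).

1 1/2 9803/10000
2 1 1951/2000
3 3/2 9641/10000
4 2 2327/2500
5 5/2 9267/10000
6 3 8841/10000
7 7/2 1087/1250
8 4 8423/10000
f(2y,3y) = ((2327/2500)/(8841/10000) − 1)/(1) = 467/8841 ≈ 5.2822%

step 1 [0.5y] bond c/2=3/100: DF=(1009709/1000000 − 3/100·(0))/(1+3/100) = 9803/10000 ≈ 0.980300
step 2 [1y] swap r/2=35/2794: DF=(1 − 35/2794·(0.980300))/(1+35/2794) = 1951/2000 ≈ 0.975500
step 3 [1.5y] bond c/2=9/800: DF=(7975591/8000000 − 9/800·(0.980300+0.975500))/(1+9/800) = 9641/10000 ≈ 0.964100
step 4 [2y] zero: DF = P = 2327/2500 ≈ 0.930800
step 5 [2.5y] bond c/2=1/40: DF=(209227/200000 − 1/40·(0.980300+0.975500+0.964100+0.930800))/(1+1/40) = 9267/10000 ≈ 0.926700
step 6 [3y] bond c/2=17/400: DF=(899771/800000 − 17/400·(0.980300+0.975500+0.964100+0.930800+0.926700))/(1+17/400) = 8841/10000 ≈ 0.884100
step 7 [3.5y] zero: DF = P = 1087/1250 ≈ 0.869600
step 8 [4y] zero: DF = P = 8423/10000 ≈ 0.842300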